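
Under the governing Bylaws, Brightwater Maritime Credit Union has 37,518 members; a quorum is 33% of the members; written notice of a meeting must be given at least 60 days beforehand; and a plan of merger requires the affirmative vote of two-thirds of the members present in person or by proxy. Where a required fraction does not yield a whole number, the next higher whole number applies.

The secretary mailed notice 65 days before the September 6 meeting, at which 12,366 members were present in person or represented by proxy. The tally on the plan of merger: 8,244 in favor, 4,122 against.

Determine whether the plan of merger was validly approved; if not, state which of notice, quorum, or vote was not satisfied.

Invalid — quorum requirement not satisfied.

Notice: 65 days given; 60 required. Satisfied.
Quorum: 33% of 37,518 = 12,380.94, rounded up to 12,381; 12,366 present. Not satisfied.
Vote: requires two-thirds of those present (12,366); 2/3 of 12366 = 8244, so 8,244 needed; 8,244 in favor. Satisfied.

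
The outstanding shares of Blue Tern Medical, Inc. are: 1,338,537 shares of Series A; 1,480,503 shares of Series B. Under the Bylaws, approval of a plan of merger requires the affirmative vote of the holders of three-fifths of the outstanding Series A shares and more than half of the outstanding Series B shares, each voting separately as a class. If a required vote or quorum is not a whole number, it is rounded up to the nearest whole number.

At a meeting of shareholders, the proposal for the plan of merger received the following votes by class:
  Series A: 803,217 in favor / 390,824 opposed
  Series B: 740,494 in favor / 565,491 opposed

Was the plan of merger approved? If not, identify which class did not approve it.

Approved — every class gave the required vote.

Series A: 3/5 of 1338537 = 803122.20, rounded up to 803123; 803,123 required, 803,217 in favor — approved.
Series B: a majority of 1480503 is 740252; 740,252 required, 740,494 in favor — approved.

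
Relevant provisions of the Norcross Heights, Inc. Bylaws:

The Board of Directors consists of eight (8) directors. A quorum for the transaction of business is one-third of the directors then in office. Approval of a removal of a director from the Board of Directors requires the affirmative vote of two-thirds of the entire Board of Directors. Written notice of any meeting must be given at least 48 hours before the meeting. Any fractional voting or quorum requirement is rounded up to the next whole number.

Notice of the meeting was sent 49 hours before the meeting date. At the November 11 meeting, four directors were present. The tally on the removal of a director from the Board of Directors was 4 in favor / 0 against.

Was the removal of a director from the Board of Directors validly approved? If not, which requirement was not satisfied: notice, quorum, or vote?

Invalid — vote requirement not satisfied.

Notice: 49 hours given; 48 required (49 ≥ 48). Satisfied.
Quorum: 4 present; quorum is 3. Satisfied.
Vote: the removal of a director from the Board of Directors requires two-thirds of the entire Board of Directors (8). 2/3 of 8 = 5.33, rounded up to 6, so 6 affirmative votes are needed; 4 voted in favor. Not satisfied.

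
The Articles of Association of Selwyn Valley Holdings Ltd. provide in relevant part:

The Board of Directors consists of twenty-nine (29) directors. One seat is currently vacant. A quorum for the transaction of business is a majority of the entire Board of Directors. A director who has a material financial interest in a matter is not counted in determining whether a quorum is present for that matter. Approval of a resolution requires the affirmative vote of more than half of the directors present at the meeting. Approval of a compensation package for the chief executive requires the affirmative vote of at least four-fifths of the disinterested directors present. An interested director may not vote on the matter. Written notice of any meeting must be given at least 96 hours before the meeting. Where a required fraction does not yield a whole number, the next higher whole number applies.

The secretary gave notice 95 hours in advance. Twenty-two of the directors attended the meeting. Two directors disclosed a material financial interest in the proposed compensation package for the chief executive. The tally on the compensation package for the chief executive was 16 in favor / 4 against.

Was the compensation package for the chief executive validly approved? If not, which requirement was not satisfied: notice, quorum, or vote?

Invalid — notice requirement not satisfied.

Notice: 95 hours given; 96 required (95 < 96). Not satisfied.
Quorum: 22 present, but the 2 interested directors do not count, leaving 20. Quorum is 15. Satisfied.
Vote: the compensation package for the chief executive requires four-fifths of the disinterested directors present (22 − 2 = 20). 4/5 of 20 = 16, so 16 affirmative votes are needed; 16 voted in favor. Satisfied.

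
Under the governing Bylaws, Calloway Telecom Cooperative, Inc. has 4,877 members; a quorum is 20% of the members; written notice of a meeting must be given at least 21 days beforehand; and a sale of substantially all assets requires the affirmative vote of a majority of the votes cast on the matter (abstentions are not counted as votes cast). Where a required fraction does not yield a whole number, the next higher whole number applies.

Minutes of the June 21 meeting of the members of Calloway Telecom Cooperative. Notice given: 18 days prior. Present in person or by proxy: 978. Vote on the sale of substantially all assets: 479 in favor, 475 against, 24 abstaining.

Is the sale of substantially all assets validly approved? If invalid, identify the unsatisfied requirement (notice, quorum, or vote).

Invalid — notice requirement not satisfied.

Notice: 18 days given; 21 required. Not satisfied.
Quorum: 20% of 4,877 = 975.40, rounded up to 976; 978 present. Satisfied.
Vote: requires a majority of the votes cast (978 − 24 abstaining = 954); a majority of 954 is 478, so 478 needed; 479 in favor. Satisfied.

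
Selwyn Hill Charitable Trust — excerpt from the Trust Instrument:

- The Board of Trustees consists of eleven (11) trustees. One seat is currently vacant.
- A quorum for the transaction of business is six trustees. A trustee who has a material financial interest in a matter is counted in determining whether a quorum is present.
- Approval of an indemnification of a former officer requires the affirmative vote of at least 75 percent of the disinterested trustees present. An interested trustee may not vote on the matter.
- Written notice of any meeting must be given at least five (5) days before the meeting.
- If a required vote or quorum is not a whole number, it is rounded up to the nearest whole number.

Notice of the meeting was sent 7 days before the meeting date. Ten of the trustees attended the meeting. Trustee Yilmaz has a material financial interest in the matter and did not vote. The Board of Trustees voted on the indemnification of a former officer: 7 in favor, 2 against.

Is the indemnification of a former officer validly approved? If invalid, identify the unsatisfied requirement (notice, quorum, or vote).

Valid — all requirements satisfied.

Notice: 7 days given; 5 required (7 ≥ 5). Satisfied.
Quorum: 10 present (interested trustees count toward quorum); quorum is 6. Satisfied.
Vote: the indemnification of a former officer requires three-fourths of the disinterested trustees present (10 − 1 = 9). 3/4 of 9 = 6.75, rounded up to 7, so 7 affirmative votes are needed; 7 voted in favor. Satisfied.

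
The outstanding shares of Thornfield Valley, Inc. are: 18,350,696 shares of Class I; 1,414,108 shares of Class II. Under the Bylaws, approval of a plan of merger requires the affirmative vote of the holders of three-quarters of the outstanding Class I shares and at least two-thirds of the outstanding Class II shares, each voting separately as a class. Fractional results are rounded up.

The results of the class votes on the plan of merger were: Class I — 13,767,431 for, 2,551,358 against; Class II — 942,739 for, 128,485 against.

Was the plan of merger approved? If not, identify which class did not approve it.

Class I: 3/4 of 18350696 = 13763022; 13,763,022 required, 13,767,431 in favor — approved.
Class II: 2/3 of 1414108 = 942738.67, rounded up to 942739; 942,739 required, 942,739 in favor — approved.

Approved — every class gave the required vote.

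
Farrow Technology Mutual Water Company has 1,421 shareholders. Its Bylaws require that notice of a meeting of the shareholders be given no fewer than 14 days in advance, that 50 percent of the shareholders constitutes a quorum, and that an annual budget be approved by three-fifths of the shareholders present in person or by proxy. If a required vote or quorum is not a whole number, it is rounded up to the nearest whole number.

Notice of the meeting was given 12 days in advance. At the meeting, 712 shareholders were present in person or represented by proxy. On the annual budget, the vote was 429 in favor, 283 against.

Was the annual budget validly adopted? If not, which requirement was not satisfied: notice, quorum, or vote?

Invalid — notice requirement not satisfied.

Notice: 12 days given; 14 required. Not satisfied.
Quorum: 50% of 1,421 = 710.50, rounded up to 711; 712 present. Satisfied.
Vote: requires three-fifths of those present (712); 3/5 of 712 = 427.20, rounded up to 428, so 428 needed; 429 in favor. Satisfied.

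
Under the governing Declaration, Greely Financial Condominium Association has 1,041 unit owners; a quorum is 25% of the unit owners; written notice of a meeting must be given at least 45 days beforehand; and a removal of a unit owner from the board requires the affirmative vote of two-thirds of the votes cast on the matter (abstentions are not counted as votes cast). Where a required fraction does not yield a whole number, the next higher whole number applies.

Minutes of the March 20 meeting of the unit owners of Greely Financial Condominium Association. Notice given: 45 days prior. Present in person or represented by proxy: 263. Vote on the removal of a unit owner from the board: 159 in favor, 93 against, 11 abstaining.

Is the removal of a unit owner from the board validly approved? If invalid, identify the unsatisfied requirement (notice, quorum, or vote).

Invalid — vote requirement not satisfied.

Notice: 45 days given; 45 required. Satisfied.
Quorum: 25% of 1,041 = 260.25, rounded up to 261; 263 present. Satisfied.
Vote: requires two-thirds of the votes cast (263 − 11 abstaining = 252); 2/3 of 252 = 168, so 168 needed; 159 in favor. Not satisfied.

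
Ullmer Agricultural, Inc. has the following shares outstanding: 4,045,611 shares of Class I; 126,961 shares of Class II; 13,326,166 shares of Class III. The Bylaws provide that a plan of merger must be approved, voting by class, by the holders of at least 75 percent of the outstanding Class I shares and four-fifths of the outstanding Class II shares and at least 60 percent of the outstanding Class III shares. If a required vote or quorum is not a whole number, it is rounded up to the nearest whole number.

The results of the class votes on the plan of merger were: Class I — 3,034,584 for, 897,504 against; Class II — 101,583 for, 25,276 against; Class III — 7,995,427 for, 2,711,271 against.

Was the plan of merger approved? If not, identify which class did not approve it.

Class I: 3/4 of 4045611 = 3034208.25, rounded up to 3034209; 3,034,209 required, 3,034,584 in favor — approved.
Class II: 4/5 of 126961 = 101568.80, rounded up to 101569; 101,569 required, 101,583 in favor — approved.
Class III: 3/5 of 13326166 = 7995699.60, rounded up to 7995700; 7,995,700 required, 7,995,427 in favor — not approved.

Not approved — the Class III shares did not give the required vote.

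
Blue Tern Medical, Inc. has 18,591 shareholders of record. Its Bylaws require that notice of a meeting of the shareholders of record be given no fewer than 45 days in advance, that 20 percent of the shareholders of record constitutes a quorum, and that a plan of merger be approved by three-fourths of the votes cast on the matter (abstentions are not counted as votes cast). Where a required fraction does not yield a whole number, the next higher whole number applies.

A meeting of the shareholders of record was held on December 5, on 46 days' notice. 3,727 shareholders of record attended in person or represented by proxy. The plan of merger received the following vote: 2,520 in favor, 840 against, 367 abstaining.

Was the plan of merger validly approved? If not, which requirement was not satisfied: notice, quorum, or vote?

Notice: 46 days given; 45 required. Satisfied.
Quorum: 20% of 18,591 = 3,718.20, rounded up to 3,719; 3,727 present. Satisfied.
Vote: requires three-fourths of the votes cast (3,727 − 367 abstaining = 3,360); 3/4 of 3360 = 2520, so 2,520 needed; 2,520 in favor. Satisfied.

Valid — all requirements satisfied.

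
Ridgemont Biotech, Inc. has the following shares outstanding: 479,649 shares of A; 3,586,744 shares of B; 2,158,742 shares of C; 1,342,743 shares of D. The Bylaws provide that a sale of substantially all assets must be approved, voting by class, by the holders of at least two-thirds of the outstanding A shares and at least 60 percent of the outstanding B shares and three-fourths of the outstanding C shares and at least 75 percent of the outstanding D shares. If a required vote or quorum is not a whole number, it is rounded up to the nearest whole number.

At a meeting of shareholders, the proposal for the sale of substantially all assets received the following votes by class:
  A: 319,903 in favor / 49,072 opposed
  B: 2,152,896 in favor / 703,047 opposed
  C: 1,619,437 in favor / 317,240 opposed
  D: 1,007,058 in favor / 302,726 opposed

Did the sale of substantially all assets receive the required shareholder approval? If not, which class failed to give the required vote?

Approved — every class gave the required vote.

A: 2/3 of 479649 = 319766; 319,766 required, 319,903 in favor — approved.
B: 3/5 of 3586744 = 2152046.40, rounded up to 2152047; 2,152,047 required, 2,152,896 in favor — approved.
C: 3/4 of 2158742 = 1619056.50, rounded up to 1619057; 1,619,057 required, 1,619,437 in favor — approved.
D: 3/4 of 1342743 = 1007057.25, rounded up to 1007058; 1,007,058 required, 1,007,058 in favor — approved.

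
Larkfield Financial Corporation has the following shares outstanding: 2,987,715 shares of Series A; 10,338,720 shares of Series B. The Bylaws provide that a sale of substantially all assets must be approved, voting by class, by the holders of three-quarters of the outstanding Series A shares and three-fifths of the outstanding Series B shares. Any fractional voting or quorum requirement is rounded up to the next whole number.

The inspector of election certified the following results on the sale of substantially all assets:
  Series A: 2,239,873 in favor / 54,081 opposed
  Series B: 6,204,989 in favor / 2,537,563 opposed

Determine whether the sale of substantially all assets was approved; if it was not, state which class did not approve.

Not approved — the Series A shares did not give the required vote.

Series A: 3/4 of 2987715 = 2240786.25, rounded up to 2240787; 2,240,787 required, 2,239,873 in favor — not approved.
Series B: 3/5 of 10338720 = 6203232; 6,203,232 required, 6,204,989 in favor — approved.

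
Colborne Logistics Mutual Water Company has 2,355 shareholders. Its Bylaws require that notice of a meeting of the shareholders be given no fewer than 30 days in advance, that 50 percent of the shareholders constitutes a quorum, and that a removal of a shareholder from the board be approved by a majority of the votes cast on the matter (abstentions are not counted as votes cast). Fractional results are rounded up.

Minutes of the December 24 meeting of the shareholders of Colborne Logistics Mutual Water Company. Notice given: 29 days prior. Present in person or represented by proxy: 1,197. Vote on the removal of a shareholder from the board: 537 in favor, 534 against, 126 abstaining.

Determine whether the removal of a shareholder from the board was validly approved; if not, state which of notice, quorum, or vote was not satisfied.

Notice: 29 days given; 30 required. Not satisfied.
Quorum: 50% of 2,355 = 1,177.50, rounded up to 1,178; 1,197 present. Satisfied.
Vote: requires a majority of the votes cast (1,197 − 126 abstaining = 1,071); a majority of 1071 is 536, so 536 needed; 537 in favor. Satisfied.

Invalid — notice requirement not satisfied.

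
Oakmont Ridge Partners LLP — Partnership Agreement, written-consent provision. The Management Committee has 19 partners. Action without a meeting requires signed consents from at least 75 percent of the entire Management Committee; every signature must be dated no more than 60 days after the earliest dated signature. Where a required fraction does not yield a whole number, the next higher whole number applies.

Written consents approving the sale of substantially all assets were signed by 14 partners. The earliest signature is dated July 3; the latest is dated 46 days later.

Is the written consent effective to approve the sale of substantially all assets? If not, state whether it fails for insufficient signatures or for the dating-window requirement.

Signatures required: at least 75 percent of 19 — 3/4 of 19 = 14.25, rounded up to 15, so 15 needed; 14 signed. Insufficient.
Dating window: the latest signature is 46 days after the earliest; the limit is 60 days. Within the window.

Not effective — insufficient signatures.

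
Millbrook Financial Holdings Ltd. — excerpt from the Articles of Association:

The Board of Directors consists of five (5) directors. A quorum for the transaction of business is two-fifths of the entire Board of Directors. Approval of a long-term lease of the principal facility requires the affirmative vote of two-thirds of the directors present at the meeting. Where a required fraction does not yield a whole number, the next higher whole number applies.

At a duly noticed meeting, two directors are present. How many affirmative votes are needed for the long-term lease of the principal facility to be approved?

2

The long-term lease of the principal facility requires two-thirds of the directors present (2).
2/3 of 2 = 1.33, rounded up to 2.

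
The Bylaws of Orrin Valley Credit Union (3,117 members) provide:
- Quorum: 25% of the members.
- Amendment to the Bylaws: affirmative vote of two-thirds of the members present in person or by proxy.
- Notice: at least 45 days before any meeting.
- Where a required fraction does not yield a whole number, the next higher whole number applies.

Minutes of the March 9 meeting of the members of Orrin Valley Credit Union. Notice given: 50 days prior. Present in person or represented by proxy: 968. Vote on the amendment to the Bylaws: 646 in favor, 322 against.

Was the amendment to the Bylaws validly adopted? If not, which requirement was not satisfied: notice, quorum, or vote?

Notice: 50 days given; 45 required. Satisfied.
Quorum: 25% of 3,117 = 779.25, rounded up to 780; 968 present. Satisfied.
Vote: requires two-thirds of those present (968); 2/3 of 968 = 645.33, rounded up to 646, so 646 needed; 646 in favor. Satisfied.

Valid — all requirements satisfied.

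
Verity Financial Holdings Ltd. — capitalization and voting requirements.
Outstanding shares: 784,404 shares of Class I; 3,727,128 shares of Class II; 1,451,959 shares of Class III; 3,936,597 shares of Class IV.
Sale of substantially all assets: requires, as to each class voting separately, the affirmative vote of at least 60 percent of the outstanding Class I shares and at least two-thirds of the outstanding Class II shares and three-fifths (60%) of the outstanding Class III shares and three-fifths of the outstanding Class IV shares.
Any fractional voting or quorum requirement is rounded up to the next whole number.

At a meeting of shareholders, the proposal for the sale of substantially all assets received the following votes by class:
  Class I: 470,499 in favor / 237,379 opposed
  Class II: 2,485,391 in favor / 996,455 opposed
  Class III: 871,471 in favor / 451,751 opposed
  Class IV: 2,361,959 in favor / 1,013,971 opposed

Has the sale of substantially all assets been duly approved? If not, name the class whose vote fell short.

Class I: 3/5 of 784404 = 470642.40, rounded up to 470643; 470,643 required, 470,499 in favor — not approved.
Class II: 2/3 of 3727128 = 2484752; 2,484,752 required, 2,485,391 in favor — approved.
Class III: 3/5 of 1451959 = 871175.40, rounded up to 871176; 871,176 required, 871,471 in favor — approved.
Class IV: 3/5 of 3936597 = 2361958.20, rounded up to 2361959; 2,361,959 required, 2,361,959 in favor — approved.

Not approved — the Class I shares did not give the required vote.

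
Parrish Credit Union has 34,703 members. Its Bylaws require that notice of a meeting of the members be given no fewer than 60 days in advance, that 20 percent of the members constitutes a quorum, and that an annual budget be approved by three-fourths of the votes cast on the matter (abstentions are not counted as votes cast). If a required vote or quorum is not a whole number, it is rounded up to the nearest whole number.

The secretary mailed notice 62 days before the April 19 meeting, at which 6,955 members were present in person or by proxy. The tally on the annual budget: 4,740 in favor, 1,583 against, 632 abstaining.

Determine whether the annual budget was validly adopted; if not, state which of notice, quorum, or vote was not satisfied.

Invalid — vote requirement not satisfied.

Notice: 62 days given; 60 required. Satisfied.
Quorum: 20% of 34,703 = 6,940.60, rounded up to 6,941; 6,955 present. Satisfied.
Vote: requires three-fourths of the votes cast (6,955 − 632 abstaining = 6,323); 3/4 of 6323 = 4742.25, rounded up to 4743, so 4,743 needed; 4,740 in favor. Not satisfied.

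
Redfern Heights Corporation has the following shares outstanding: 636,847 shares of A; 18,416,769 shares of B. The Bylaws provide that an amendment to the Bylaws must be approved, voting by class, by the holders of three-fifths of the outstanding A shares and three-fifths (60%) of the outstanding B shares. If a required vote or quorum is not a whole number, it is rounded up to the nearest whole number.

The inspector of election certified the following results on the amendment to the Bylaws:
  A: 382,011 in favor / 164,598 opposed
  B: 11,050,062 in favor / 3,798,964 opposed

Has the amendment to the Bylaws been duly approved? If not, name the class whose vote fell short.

A: 3/5 of 636847 = 382108.20, rounded up to 382109; 382,109 required, 382,011 in favor — not approved.
B: 3/5 of 18416769 = 11050061.40, rounded up to 11050062; 11,050,062 required, 11,050,062 in favor — approved.

Not approved — the A shares did not give the required vote.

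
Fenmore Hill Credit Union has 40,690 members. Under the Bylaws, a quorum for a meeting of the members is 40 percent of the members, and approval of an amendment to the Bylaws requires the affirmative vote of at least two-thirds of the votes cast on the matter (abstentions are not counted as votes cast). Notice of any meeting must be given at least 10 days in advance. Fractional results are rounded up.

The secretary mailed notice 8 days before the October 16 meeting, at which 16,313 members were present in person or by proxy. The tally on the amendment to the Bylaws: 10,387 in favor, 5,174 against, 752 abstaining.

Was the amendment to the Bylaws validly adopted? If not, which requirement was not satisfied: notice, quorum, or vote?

Invalid — notice requirement not satisfied.

Notice: 8 days given; 10 required. Not satisfied.
Quorum: 40% of 40,690 = 16,276; 16,313 present. Satisfied.
Vote: requires two-thirds of the votes cast (16,313 − 752 abstaining = 15,561); 2/3 of 15561 = 10374, so 10,374 needed; 10,387 in favor. Satisfied.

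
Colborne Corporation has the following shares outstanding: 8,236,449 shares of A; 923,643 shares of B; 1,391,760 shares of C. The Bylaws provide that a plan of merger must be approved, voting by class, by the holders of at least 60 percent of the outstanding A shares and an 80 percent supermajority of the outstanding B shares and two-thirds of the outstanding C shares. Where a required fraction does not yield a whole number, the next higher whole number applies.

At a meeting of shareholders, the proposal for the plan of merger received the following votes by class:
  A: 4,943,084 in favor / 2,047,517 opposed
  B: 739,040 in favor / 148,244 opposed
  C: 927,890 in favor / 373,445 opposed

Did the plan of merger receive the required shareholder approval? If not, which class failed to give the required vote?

Approved — every class gave the required vote.

A: 3/5 of 8236449 = 4941869.40, rounded up to 4941870; 4,941,870 required, 4,943,084 in favor — approved.
B: 4/5 of 923643 = 738914.40, rounded up to 738915; 738,915 required, 739,040 in favor — approved.
C: 2/3 of 1391760 = 927840; 927,840 required, 927,890 in favor — approved.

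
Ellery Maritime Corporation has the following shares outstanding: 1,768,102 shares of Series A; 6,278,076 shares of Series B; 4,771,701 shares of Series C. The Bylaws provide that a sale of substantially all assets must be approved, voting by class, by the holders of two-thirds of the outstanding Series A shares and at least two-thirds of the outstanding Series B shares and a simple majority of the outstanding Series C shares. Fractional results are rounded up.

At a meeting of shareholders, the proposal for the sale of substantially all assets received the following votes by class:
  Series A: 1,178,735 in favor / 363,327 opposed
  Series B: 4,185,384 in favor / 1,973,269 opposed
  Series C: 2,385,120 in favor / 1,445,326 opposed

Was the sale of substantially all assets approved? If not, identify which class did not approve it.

Series A: 2/3 of 1768102 = 1178734.67, rounded up to 1178735; 1,178,735 required, 1,178,735 in favor — approved.
Series B: 2/3 of 6278076 = 4185384; 4,185,384 required, 4,185,384 in favor — approved.
Series C: a majority of 4771701 is 2385851; 2,385,851 required, 2,385,120 in favor — not approved.

Not approved — the Series C shares did not give the required vote.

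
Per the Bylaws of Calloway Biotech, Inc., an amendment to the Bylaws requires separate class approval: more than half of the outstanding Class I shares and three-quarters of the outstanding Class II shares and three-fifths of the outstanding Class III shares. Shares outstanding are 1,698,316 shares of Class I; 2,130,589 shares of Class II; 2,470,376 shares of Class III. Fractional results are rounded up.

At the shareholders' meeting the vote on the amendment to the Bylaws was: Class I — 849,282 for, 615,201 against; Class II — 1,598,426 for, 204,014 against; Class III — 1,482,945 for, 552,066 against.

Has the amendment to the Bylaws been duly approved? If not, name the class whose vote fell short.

Approved — every class gave the required vote.

Class I: a majority of 1698316 is 849159; 849,159 required, 849,282 in favor — approved.
Class II: 3/4 of 2130589 = 1597941.75, rounded up to 1597942; 1,597,942 required, 1,598,426 in favor — approved.
Class III: 3/5 of 2470376 = 1482225.60, rounded up to 1482226; 1,482,226 required, 1,482,945 in favor — approved.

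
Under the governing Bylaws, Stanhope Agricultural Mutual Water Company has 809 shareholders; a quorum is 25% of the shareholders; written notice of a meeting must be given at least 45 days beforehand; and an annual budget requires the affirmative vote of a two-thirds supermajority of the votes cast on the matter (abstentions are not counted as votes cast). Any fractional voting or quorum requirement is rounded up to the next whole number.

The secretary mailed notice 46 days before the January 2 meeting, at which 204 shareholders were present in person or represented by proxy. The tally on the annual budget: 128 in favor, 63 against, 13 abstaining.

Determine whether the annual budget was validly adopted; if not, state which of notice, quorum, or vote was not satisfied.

Notice: 46 days given; 45 required. Satisfied.
Quorum: 25% of 809 = 202.25, rounded up to 203; 204 present. Satisfied.
Vote: requires two-thirds of the votes cast (204 − 13 abstaining = 191); 2/3 of 191 = 127.33, rounded up to 128, so 128 needed; 128 in favor. Satisfied.

Valid — all requirements satisfied.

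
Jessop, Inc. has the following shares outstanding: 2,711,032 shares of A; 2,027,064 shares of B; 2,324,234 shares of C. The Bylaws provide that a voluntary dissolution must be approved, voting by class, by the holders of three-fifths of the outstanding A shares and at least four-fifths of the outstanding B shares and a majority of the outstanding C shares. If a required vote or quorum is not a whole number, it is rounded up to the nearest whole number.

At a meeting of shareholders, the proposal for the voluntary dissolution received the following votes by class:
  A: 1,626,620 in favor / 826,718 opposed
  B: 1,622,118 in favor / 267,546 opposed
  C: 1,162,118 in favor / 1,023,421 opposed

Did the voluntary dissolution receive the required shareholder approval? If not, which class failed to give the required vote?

A: 3/5 of 2711032 = 1626619.20, rounded up to 1626620; 1,626,620 required, 1,626,620 in favor — approved.
B: 4/5 of 2027064 = 1621651.20, rounded up to 1621652; 1,621,652 required, 1,622,118 in favor — approved.
C: a majority of 2324234 is 1162118; 1,162,118 required, 1,162,118 in favor — approved.

Approved — every class gave the required vote.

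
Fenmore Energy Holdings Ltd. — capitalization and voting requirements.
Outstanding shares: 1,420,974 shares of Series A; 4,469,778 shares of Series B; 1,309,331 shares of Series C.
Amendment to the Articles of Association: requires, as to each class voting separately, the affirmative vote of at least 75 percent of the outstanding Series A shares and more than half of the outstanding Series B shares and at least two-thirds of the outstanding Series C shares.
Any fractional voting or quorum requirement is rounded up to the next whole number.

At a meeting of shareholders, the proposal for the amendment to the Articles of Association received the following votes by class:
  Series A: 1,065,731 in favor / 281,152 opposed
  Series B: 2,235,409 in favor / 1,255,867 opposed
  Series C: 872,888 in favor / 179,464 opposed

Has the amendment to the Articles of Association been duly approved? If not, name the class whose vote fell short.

Series A: 3/4 of 1420974 = 1065730.50, rounded up to 1065731; 1,065,731 required, 1,065,731 in favor — approved.
Series B: a majority of 4469778 is 2234890; 2,234,890 required, 2,235,409 in favor — approved.
Series C: 2/3 of 1309331 = 872887.33, rounded up to 872888; 872,888 required, 872,888 in favor — approved.

Approved — every class gave the required vote.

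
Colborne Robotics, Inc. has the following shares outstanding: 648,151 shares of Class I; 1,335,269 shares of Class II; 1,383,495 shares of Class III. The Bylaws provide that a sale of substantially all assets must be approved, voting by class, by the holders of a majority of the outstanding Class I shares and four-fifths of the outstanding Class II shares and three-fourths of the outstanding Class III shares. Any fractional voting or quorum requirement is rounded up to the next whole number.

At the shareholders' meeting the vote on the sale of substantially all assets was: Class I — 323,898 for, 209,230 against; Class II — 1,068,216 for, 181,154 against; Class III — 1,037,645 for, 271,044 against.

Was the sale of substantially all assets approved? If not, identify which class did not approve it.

Class I: a majority of 648151 is 324076; 324,076 required, 323,898 in favor — not approved.
Class II: 4/5 of 1335269 = 1068215.20, rounded up to 1068216; 1,068,216 required, 1,068,216 in favor — approved.
Class III: 3/4 of 1383495 = 1037621.25, rounded up to 1037622; 1,037,622 required, 1,037,645 in favor — approved.

Not approved — the Class I shares did not give the required vote.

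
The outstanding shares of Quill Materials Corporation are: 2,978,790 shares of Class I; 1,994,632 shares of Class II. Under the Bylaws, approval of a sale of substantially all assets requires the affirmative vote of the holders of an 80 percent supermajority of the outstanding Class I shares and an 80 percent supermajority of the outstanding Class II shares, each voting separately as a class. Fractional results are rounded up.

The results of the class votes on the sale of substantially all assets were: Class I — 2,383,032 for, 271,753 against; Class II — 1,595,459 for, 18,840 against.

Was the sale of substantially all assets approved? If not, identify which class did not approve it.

Not approved — the Class II shares did not give the required vote.

Class I: 4/5 of 2978790 = 2383032; 2,383,032 required, 2,383,032 in favor — approved.
Class II: 4/5 of 1994632 = 1595705.60, rounded up to 1595706; 1,595,706 required, 1,595,459 in favor — not approved.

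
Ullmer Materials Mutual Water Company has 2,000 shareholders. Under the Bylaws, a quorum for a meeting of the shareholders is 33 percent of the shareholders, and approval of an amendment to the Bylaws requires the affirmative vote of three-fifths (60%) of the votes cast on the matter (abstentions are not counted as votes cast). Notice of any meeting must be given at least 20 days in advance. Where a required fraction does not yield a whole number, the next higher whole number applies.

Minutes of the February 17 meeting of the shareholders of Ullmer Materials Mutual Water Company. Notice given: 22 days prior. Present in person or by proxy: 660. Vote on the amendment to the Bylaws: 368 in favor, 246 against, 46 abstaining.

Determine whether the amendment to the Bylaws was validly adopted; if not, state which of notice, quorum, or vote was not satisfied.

Invalid — vote requirement not satisfied.

Notice: 22 days given; 20 required. Satisfied.
Quorum: 33% of 2,000 = 660; 660 present. Satisfied.
Vote: requires three-fifths of the votes cast (660 − 46 abstaining = 614); 3/5 of 614 = 368.40, rounded up to 369, so 369 needed; 368 in favor. Not satisfied.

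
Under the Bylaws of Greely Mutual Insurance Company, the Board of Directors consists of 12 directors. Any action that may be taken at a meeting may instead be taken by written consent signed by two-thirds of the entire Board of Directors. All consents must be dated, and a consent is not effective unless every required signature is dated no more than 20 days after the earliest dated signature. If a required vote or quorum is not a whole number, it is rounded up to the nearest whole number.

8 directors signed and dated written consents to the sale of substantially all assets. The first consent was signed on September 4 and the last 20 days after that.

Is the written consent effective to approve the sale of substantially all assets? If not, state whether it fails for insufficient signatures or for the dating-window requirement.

Effective — both the signature and dating-window requirements are satisfied.

Signatures required: two-thirds of 12 — 2/3 of 12 = 8, so 8 needed; 8 signed. Sufficient.
Dating window: the latest signature is 20 days after the earliest; the limit is 20 days. Within the window.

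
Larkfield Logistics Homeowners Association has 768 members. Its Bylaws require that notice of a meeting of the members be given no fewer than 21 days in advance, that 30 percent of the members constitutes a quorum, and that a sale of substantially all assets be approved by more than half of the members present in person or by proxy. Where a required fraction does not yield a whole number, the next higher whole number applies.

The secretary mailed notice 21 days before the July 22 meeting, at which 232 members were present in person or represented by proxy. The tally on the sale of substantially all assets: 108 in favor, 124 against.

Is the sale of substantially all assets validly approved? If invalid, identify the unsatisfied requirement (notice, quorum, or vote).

Invalid — vote requirement not satisfied.

Notice: 21 days given; 21 required. Satisfied.
Quorum: 30% of 768 = 230.40, rounded up to 231; 232 present. Satisfied.
Vote: requires a majority of those present (232); a majority of 232 is 117, so 117 needed; 108 in favor. Not satisfied.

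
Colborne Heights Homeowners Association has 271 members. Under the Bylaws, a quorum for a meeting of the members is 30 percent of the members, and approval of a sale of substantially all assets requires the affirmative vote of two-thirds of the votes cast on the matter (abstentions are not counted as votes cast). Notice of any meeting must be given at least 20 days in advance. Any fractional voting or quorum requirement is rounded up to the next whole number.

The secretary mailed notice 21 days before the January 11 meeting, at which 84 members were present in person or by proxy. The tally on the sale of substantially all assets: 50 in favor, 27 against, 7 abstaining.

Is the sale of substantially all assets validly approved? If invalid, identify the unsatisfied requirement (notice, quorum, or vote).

Invalid — vote requirement not satisfied.

Notice: 21 days given; 20 required. Satisfied.
Quorum: 30% of 271 = 81.30, rounded up to 82; 84 present. Satisfied.
Vote: requires two-thirds of the votes cast (84 − 7 abstaining = 77); 2/3 of 77 = 51.33, rounded up to 52, so 52 needed; 50 in favor. Not satisfied.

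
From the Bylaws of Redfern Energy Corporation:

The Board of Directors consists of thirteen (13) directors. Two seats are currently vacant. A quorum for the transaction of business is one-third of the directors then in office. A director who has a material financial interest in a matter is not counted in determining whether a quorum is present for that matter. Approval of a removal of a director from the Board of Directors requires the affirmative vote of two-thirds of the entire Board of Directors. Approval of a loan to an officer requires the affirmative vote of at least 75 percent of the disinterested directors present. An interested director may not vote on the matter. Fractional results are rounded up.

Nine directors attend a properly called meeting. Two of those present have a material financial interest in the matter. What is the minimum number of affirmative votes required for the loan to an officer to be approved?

6

The loan to an officer requires three-fourths of the disinterested directors present (9 − 2 = 7).
3/4 of 7 = 5.25, rounded up to 6.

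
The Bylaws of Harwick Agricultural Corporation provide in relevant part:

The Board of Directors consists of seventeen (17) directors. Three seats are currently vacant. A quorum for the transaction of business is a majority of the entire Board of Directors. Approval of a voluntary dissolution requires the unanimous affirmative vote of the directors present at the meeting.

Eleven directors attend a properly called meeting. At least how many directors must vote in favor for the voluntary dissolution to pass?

11

The voluntary dissolution requires the unanimous vote of the directors present (11).
Unanimous means all 11.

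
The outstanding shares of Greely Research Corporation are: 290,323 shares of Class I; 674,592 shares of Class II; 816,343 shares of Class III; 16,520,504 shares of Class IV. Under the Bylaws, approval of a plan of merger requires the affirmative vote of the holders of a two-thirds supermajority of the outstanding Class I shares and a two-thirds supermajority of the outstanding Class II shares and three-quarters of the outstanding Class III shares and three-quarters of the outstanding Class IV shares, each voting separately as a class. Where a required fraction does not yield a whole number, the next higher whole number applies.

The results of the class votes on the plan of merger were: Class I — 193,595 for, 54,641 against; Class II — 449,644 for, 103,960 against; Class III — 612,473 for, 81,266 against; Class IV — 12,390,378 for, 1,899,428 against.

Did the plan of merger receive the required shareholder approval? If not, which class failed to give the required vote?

Class I: 2/3 of 290323 = 193548.67, rounded up to 193549; 193,549 required, 193,595 in favor — approved.
Class II: 2/3 of 674592 = 449728; 449,728 required, 449,644 in favor — not approved.
Class III: 3/4 of 816343 = 612257.25, rounded up to 612258; 612,258 required, 612,473 in favor — approved.
Class IV: 3/4 of 16520504 = 12390378; 12,390,378 required, 12,390,378 in favor — approved.

Not approved — the Class II shares did not give the required vote.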